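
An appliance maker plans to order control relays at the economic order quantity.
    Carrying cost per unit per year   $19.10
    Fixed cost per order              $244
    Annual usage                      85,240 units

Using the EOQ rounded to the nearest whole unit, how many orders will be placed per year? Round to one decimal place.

Q* = √(2·D·S / H) = √(2·85,240·244 / 19.1) = √2,177,859.7 ≈ 1,475.76 → Q = 1,476
N = D/Q = 85,240/1,476 ≈ 57.751 orders/yr

57.8 orders per year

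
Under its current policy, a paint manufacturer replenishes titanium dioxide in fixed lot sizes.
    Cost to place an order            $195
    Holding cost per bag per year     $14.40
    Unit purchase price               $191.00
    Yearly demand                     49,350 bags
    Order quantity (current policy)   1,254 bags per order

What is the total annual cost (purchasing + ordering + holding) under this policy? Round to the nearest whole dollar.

Annual ordering cost = (D/Q)·S = (49,350/1,254) × 195 = $7,674.04
Annual holding cost  = (Q/2)·H = (1,254/2) × 14.4 = $9,028.80
Purchase cost = D·C = 49,350 × 191 = $9,425,850.00
Total = $7,674.04 + $9,028.80 + $9,425,850.00 = $9,442,552.84

$9,442,553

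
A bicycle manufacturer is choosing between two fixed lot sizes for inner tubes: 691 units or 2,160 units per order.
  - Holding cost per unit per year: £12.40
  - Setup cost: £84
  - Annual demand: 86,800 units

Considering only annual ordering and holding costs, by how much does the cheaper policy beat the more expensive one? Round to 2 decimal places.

Annual cost at Q: ordering D·S/Q plus holding Q·H/2.
TC(691) = (86,800/691)×84 + (691/2)×12.4 = £14,835.86
TC(2,160) = (86,800/2,160)×84 + (2,160/2)×12.4 = £16,767.56
Lots of 691 are cheaper by £1,931.69.

£1,931.69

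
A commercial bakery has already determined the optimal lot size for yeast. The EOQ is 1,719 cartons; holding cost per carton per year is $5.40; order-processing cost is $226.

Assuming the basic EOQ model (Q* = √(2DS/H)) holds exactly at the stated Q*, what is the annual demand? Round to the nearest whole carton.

From Q* = √(2DS/H) ⇒ Q*² = 2DS/H.
D = Q²H / (2S) = 1,719² × 5.4 / (2 × 226) = 35,302.63

35,303 cartons per year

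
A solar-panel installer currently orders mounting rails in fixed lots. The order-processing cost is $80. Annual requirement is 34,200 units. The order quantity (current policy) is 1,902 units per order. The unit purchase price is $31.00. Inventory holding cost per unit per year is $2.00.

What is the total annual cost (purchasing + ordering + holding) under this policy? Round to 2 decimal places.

$1,063,540.49

Annual ordering cost = (D/Q)·S = (34,200/1,902) × 80 = $1,438.49
Annual holding cost  = (Q/2)·H = (1,902/2) × 2 = $1,902.00
Purchase cost = D·C = 34,200 × 31 = $1,060,200.00
Total = $1,438.49 + $1,902.00 + $1,060,200.00 = $1,063,540.49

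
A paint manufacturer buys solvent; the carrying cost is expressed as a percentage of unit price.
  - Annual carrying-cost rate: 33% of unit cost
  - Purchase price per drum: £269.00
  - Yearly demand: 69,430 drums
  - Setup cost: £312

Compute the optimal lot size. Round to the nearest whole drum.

H = i·C = 0.33 × £269 = £88.7700 per drum-year
EOQ = √(2DS/H) = √(2 × 69,430 × 312 / 88.77)
    = √(488,051.37) ≈ 698.61

699 drums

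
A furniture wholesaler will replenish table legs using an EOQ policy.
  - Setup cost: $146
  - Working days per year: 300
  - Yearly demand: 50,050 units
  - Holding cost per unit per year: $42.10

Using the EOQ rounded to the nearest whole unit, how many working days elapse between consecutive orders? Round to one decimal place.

3.5 days

Optimal lot size Q* = (2 × 50,050 × $146 / $42.1)^½ ≈ 589.19 → Q = 589 units
T = Q/D × 300 days = 589/50,050 × 300 = 3.530 days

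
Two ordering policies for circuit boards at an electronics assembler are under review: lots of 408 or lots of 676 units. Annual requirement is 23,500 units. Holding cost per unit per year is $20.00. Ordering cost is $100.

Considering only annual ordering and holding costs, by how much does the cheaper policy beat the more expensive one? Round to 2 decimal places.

$396.53

For each Q, cost = (D/Q)·S + (Q/2)·H.
TC(408) = (23,500/408)×100 + (408/2)×20 = $9,839.80
TC(676) = (23,500/676)×100 + (676/2)×20 = $10,236.33
|ΔTC| = |$9,839.80 − $10,236.33| = $396.53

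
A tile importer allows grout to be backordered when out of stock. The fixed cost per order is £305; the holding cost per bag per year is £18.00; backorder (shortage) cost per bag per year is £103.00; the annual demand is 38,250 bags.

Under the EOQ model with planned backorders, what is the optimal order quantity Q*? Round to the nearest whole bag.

1,234 bags

Basic EOQ = √(2·38,250·305/18) = 1,138.530
Backorder adjustment √((H+b)/b) = √((18+103)/103) = 1.0839
Q* = 1,138.530 × 1.0839 ≈ 1,234.01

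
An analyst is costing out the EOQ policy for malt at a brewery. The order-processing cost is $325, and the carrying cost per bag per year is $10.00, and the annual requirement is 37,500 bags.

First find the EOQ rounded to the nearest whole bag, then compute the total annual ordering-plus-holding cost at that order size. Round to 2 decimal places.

$15,612.50

Q* = √(2·D·S / H) = √(2·37,500·325 / 10) = √2,437,500.0 ≈ 1,561.25 → Q = 1,561 bags
Ordering: D/Q × S = 37,500/1,561 × $325 = $7,807.50
Holding:  Q/2 × H = 1,561/2 × $10 = $7,805.00
Total = $7,807.50 + $7,805.00 = $15,612.50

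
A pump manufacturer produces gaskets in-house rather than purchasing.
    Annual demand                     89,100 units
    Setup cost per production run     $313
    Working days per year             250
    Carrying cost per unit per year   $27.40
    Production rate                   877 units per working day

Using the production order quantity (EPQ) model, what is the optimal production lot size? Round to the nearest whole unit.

1,852 units

d = 89,100/250 = 356.4000 units/day;  effective holding cost H(1 − d/p) = 27.4·(1 − 356.4000/877) = 16.26504
Q* = √(2DS / H_eff) = √(2·89,100·313 / 16.26504) ≈ 1,851.82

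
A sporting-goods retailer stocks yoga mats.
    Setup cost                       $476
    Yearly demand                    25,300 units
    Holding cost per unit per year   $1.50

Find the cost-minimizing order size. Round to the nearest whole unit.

EOQ = √(2DS/H) = √(2 × 25,300 × 476 / 1.5)
    = √(16,057,066.67) ≈ 4,007.13

4,007 units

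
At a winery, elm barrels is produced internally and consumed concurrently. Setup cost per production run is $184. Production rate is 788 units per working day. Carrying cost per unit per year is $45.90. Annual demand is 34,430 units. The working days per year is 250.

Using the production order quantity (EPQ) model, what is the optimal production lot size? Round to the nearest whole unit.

578 units

Daily demand d = 34,430/250 = 137.720; p = 788; 1 − d/p = 0.82523
EPQ = √(2DS / (H(1 − d/p)))
    = √(2 × 34,430 × 184 / (45.9 × 0.82523)) ≈ 578.36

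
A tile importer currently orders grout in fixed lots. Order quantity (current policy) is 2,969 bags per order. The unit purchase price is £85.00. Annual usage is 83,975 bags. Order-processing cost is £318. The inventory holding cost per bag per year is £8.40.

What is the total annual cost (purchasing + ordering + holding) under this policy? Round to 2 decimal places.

£7,159,339.09

Ordering: D/Q × S = 83,975/2,969 × £318 = £8,994.29
Holding:  Q/2 × H = 2,969/2 × £8.4 = £12,469.80
Purchase cost = D·C = 83,975 × 85 = £7,137,875.00
Total = £8,994.29 + £12,469.80 + £7,137,875.00 = £7,159,339.09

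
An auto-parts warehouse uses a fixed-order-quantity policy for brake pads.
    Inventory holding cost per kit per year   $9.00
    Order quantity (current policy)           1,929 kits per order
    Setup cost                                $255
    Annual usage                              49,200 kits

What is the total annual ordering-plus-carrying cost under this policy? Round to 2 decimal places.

$15,184.39

Annual ordering cost = (D/Q)·S = (49,200/1,929) × 255 = $6,503.89
Annual holding cost  = (Q/2)·H = (1,929/2) × 9 = $8,680.50
Total = $6,503.89 + $8,680.50 = $15,184.39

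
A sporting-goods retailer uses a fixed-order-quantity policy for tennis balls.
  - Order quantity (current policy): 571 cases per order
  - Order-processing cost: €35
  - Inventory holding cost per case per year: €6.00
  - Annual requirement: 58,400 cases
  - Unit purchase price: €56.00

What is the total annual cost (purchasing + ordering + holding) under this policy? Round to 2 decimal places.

Ordering: D/Q × S = 58,400/571 × €35 = €3,579.68
Holding:  Q/2 × H = 571/2 × €6 = €1,713.00
Purchase cost = D·C = 58,400 × 56 = €3,270,400.00
Total = €3,579.68 + €1,713.00 + €3,270,400.00 = €3,275,692.68

€3,275,692.68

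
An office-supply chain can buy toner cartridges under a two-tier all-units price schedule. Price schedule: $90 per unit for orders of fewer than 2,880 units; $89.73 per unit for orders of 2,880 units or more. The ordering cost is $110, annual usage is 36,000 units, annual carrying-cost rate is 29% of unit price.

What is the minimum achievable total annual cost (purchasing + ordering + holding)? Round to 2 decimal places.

$3,254,377.48

H₁ = 29%×$90 = $26.1000;  H₂ = 29%×$89.73 = $26.0217
EOQ₁ = √(2×36,000×110/26.1000) = 550.86  (< 2,880, feasible at tier 1)
EOQ₂ = √(2×36,000×110/26.0217) = 551.69  (< 2,880 → use Q = 2,880 at tier-2 price)
TC(tier 1 (EOQ₁), Q≈550.9) = $3,254,377.48
TC(tier 2, Q≈2,880.0) = $3,269,126.25
Minimum at tier 1 (EOQ₁): $3,254,377.48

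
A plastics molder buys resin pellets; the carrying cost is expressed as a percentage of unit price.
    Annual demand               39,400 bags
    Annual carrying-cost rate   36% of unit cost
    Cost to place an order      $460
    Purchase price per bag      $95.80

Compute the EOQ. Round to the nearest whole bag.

1,025 bags

H = i·C = 0.36 × $95.8 = $34.4880 per bag-year
2DS/H = 2·39,400·460/34.488 = 1,051,032.24
EOQ = √1,051,032.24 ≈ 1,025.20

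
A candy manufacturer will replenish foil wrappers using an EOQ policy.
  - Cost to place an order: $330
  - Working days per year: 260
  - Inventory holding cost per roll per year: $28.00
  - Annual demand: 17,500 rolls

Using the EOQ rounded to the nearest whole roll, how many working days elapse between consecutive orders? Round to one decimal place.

Optimal lot size Q* = (2 × 17,500 × $330 / $28)^½ ≈ 642.26 → Q = 642 rolls
T = Q/D × 260 days = 642/17,500 × 260 = 9.538 days

9.5 days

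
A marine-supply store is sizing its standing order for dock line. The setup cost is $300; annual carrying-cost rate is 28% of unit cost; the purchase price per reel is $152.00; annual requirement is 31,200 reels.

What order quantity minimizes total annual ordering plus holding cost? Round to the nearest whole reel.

663 reels

Carrying cost H = $152 × 28% = $42.5600/reel/yr
Q* = √(2·D·S / H) = √(2·31,200·300 / 42.56) = √439,849.6 ≈ 663.21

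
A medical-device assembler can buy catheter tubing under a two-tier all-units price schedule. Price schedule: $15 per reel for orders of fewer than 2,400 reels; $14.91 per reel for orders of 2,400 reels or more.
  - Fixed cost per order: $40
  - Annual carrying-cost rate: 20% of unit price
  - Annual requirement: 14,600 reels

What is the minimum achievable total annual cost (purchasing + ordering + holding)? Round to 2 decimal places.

H₁ = 20%×$15 = $3.0000;  H₂ = 20%×$14.91 = $2.9820
EOQ₁ = √(2×14,600×40/3.0000) = 623.97  (< 2,400, feasible at tier 1)
EOQ₂ = √(2×14,600×40/2.9820) = 625.85  (< 2,400 → use Q = 2,400 at tier-2 price)
TC(tier 1 (EOQ₁), Q≈624.0) = $220,871.90
TC(tier 2, Q≈2,400.0) = $221,507.73
Minimum at tier 1 (EOQ₁): $220,871.90

$220,871.90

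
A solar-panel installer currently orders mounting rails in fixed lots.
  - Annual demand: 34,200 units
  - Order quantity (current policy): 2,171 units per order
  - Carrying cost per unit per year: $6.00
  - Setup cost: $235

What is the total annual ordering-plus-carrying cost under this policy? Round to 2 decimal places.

Annual ordering cost = (D/Q)·S = (34,200/2,171) × 235 = $3,701.98
Annual holding cost  = (Q/2)·H = (2,171/2) × 6 = $6,513.00
Total = $3,701.98 + $6,513.00 = $10,214.98

$10,214.98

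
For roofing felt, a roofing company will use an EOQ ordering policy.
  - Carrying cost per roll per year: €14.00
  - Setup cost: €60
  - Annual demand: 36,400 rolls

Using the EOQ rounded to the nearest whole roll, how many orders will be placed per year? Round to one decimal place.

65.1 orders per year

2DS/H = 2·36,400·60/14 = 312,000.00
EOQ = √312,000.00 ≈ 558.57 → Q = 559
Orders per year = D/Q = 36,400 / 559 = 65.116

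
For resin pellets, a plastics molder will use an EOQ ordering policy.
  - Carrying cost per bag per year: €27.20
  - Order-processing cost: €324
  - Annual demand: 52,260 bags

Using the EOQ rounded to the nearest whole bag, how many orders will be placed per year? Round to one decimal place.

46.8 orders per year

EOQ = √(2DS/H) = √(2 × 52,260 × 324 / 27.2)
    = √(1,245,017.65) ≈ 1,115.80 → Q = 1,116
N = D/Q = 52,260/1,116 ≈ 46.828 orders/yr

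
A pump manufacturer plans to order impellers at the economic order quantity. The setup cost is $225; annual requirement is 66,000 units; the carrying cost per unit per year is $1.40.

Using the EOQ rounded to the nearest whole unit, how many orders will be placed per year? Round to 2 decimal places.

2DS/H = 2·66,000·225/1.4 = 21,214,285.71
EOQ = √21,214,285.71 ≈ 4,605.90 → Q = 4,606
Orders per year = D/Q = 66,000 / 4,606 = 14.329

14.33 orders per year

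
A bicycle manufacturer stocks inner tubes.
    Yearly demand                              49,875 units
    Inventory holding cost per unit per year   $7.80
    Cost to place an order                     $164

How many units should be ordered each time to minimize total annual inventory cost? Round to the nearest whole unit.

1,448 units

Optimal lot size Q* = (2 × 49,875 × $164 / $7.8)^½ ≈ 1,448.21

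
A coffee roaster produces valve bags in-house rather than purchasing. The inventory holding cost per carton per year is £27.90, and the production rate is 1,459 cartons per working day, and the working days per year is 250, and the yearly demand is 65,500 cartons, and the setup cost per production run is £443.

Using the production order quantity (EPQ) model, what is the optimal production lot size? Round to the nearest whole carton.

d = 65,500/250 = 262.0000 cartons/day;  effective holding cost H(1 − d/p) = 27.9·(1 − 262.0000/1459) = 22.88986
Q* = √(2DS / H_eff) = √(2·65,500·443 / 22.88986) ≈ 1,592.27

1,592 cartons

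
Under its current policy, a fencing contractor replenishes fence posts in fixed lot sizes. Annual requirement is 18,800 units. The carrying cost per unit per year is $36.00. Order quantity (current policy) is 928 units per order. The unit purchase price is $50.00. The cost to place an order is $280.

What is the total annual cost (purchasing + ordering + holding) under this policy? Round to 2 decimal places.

Annual ordering cost = (D/Q)·S = (18,800/928) × 280 = $5,672.41
Annual holding cost  = (Q/2)·H = (928/2) × 36 = $16,704.00
Purchase cost = D·C = 18,800 × 50 = $940,000.00
Total = $5,672.41 + $16,704.00 + $940,000.00 = $962,376.41

$962,376.41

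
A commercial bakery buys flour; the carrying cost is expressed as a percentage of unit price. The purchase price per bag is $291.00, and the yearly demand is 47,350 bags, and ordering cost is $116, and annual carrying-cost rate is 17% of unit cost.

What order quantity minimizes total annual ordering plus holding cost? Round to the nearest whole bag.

471 bags

Carrying cost H = $291 × 17% = $49.4700/bag/yr
2DS/H = 2·47,350·116/49.47 = 222,057.81
EOQ = √222,057.81 ≈ 471.23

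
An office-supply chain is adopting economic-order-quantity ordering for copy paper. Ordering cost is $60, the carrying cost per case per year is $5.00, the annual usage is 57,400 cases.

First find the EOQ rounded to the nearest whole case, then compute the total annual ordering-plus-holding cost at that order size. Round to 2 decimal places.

Optimal lot size Q* = (2 × 57,400 × $60 / $5)^½ ≈ 1,173.71 → Q = 1,174 cases
Orders/yr = 57,400/1,174 = 48.893; ordering cost = 48.893 × $60 = $2,933.56
Average inventory = 1,174/2 = 587; holding cost = 587 × $5 = $2,935.00
Total = $2,933.56 + $2,935.00 = $5,868.56

$5,868.56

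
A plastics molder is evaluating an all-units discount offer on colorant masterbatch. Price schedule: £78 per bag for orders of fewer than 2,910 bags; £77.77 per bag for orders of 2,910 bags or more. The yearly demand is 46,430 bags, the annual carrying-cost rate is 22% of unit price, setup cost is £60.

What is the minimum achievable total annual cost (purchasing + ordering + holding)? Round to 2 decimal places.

£3,631,317.97

H₁ = 22%×£78 = £17.1600;  H₂ = 22%×£77.77 = £17.1094
EOQ₁ = √(2×46,430×60/17.1600) = 569.81  (< 2,910, feasible at tier 1)
EOQ₂ = √(2×46,430×60/17.1094) = 570.65  (< 2,910 → use Q = 2,910 at tier-2 price)
TC(tier 1 (EOQ₁), Q≈569.8) = £3,631,317.97
TC(tier 2, Q≈2,910.0) = £3,636,712.60
Minimum at tier 1 (EOQ₁): £3,631,317.97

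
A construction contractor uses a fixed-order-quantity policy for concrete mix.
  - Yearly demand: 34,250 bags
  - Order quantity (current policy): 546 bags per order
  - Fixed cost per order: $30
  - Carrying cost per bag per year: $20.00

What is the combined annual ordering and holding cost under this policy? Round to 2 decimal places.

Ordering: D/Q × S = 34,250/546 × $30 = $1,881.87
Holding:  Q/2 × H = 546/2 × $20 = $5,460.00
Total = $1,881.87 + $5,460.00 = $7,341.87

$7,341.87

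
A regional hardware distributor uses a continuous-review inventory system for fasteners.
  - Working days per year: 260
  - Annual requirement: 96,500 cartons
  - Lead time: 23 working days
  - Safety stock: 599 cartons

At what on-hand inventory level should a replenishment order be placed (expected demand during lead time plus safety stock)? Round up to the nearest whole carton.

Daily demand d = 96,500 / 260 = 371.154 cartons/day
Demand during lead time = 371.154 × 23 = 8,536.54
Reorder point = 8,536.54 + 599 = 9,135.54 → round up

9,136 cartons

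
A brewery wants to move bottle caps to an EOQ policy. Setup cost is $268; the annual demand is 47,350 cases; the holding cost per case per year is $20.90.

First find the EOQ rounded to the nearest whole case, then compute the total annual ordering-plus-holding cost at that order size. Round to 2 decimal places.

Q* = √(2·D·S / H) = √(2·47,350·268 / 20.9) = √1,214,334.9 ≈ 1,101.97 → Q = 1,102 cases
Ordering: D/Q × S = 47,350/1,102 × $268 = $11,515.25
Holding:  Q/2 × H = 1,102/2 × $20.9 = $11,515.90
Total = $11,515.25 + $11,515.90 = $23,031.15

$23,031.15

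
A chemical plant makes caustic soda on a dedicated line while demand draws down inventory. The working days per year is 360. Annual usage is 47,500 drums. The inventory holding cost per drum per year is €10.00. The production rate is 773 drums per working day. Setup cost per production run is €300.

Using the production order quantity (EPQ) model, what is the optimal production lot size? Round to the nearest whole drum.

d = 47,500/360 = 131.9444 drums/day;  effective holding cost H(1 − d/p) = 10·(1 − 131.9444/773) = 8.29309
Q* = √(2DS / H_eff) = √(2·47,500·300 / 8.29309) ≈ 1,853.81

1,854 drums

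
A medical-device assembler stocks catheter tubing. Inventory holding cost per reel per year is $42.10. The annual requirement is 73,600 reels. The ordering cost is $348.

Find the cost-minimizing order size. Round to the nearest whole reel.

Q* = √(2·D·S / H) = √(2·73,600·348 / 42.1) = √1,216,760.1 ≈ 1,103.07

1,103 reels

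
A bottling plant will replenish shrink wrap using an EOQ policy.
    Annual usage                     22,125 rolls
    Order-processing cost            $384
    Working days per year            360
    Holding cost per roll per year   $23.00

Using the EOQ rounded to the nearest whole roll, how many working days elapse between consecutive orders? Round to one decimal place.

14.0 days

Optimal lot size Q* = (2 × 22,125 × $384 / $23)^½ ≈ 859.52 → Q = 860 rolls
Days between orders = 360 / (D/Q) = 360 / 25.727 ≈ 13.993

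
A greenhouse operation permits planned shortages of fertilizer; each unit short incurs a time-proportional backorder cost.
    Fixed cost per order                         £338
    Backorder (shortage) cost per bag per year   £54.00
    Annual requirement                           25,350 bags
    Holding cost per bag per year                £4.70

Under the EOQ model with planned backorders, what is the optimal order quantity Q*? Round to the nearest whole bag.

1,991 bags

Basic EOQ = √(2·25,350·338/4.7) = 1,909.472
Backorder adjustment √((H+b)/b) = √((4.7+54)/54) = 1.0426
Q* = 1,909.472 × 1.0426 ≈ 1,990.84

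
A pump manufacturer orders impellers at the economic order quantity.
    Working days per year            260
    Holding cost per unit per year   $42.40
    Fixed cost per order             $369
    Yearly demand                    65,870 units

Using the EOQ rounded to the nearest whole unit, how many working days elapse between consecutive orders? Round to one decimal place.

EOQ = √(2DS/H) = √(2 × 65,870 × 369 / 42.4)
    = √(1,146,510.85) ≈ 1,070.75 → Q = 1,071 units
Days between orders = 260 / (D/Q) = 260 / 61.503 ≈ 4.227

4.2 days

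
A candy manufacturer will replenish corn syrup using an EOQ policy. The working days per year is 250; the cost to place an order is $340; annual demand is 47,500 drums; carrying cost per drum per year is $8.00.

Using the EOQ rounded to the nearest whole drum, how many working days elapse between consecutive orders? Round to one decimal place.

Q* = √(2·D·S / H) = √(2·47,500·340 / 8) = √4,037,500.0 ≈ 2,009.35 → Q = 2,009 drums
Days between orders = 250 / (D/Q) = 250 / 23.644 ≈ 10.574

10.6 days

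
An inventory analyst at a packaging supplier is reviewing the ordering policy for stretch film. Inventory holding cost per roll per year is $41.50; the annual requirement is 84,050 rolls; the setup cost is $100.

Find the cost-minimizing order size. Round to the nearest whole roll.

636 rolls

EOQ = √(2DS/H) = √(2 × 84,050 × 100 / 41.5)
    = √(405,060.24) ≈ 636.44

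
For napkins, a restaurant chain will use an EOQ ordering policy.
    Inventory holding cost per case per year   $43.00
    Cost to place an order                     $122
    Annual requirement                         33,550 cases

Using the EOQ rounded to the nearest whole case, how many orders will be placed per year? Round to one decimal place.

Q* = √(2·D·S / H) = √(2·33,550·122 / 43) = √190,376.7 ≈ 436.32 → Q = 436
N = D/Q = 33,550/436 ≈ 76.950 orders/yr

76.9 orders per year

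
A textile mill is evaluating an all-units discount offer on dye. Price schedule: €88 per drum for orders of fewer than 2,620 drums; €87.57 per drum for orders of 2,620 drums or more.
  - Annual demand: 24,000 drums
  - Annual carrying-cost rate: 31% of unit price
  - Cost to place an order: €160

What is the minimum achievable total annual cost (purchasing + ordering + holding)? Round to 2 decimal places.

€2,126,474.47

H₁ = 31%×€88 = €27.2800;  H₂ = 31%×€87.57 = €27.1467
EOQ₁ = √(2×24,000×160/27.2800) = 530.59  (< 2,620, feasible at tier 1)
EOQ₂ = √(2×24,000×160/27.1467) = 531.89  (< 2,620 → use Q = 2,620 at tier-2 price)
TC(tier 1 (EOQ₁), Q≈530.6) = €2,126,474.47
TC(tier 2, Q≈2,620.0) = €2,138,707.83
Minimum at tier 1 (EOQ₁): €2,126,474.47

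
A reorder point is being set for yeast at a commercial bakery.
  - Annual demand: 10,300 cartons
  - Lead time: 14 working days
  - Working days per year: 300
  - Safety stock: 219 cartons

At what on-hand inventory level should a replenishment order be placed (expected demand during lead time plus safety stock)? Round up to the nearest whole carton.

Daily demand d = 10,300 / 300 = 34.333 cartons/day
Demand during lead time = 34.333 × 14 = 480.67
Reorder point = 480.67 + 219 = 699.67 → round up

700 cartons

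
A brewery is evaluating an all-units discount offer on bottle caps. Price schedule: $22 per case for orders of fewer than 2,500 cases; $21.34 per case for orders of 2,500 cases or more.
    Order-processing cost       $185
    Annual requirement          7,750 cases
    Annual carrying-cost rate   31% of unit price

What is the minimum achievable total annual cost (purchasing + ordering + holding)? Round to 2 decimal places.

$174,227.75

H₁ = 31%×$22 = $6.8200;  H₂ = 31%×$21.34 = $6.6154
EOQ₁ = √(2×7,750×185/6.8200) = 648.42  (< 2,500, feasible at tier 1)
EOQ₂ = √(2×7,750×185/6.6154) = 658.38  (< 2,500 → use Q = 2,500 at tier-2 price)
TC(tier 1 (EOQ₁), Q≈648.4) = $174,922.26
TC(tier 2, Q≈2,500.0) = $174,227.75
Minimum at tier 2: $174,227.75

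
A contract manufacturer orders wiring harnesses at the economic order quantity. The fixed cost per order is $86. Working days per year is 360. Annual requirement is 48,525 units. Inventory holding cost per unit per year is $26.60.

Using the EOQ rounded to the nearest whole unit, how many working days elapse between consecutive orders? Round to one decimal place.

4.2 days

Optimal lot size Q* = (2 × 48,525 × $86 / $26.6)^½ ≈ 560.15 → Q = 560 units
Cycle time = (working days × Q)/D = (360 × 560) / 48,525 = 4.155 days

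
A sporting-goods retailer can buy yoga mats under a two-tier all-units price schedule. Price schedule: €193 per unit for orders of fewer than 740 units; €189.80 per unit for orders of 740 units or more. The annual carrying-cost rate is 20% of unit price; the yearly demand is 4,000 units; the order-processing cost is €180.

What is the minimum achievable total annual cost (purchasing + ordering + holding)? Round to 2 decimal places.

H₁ = 20%×€193 = €38.6000;  H₂ = 20%×€189.80 = €37.9600
EOQ₁ = √(2×4,000×180/38.6000) = 193.15  (< 740, feasible at tier 1)
EOQ₂ = √(2×4,000×180/37.9600) = 194.77  (< 740 → use Q = 740 at tier-2 price)
TC(tier 1 (EOQ₁), Q≈193.1) = €779,455.47
TC(tier 2, Q≈740.0) = €774,218.17
Minimum at tier 2: €774,218.17

€774,218.17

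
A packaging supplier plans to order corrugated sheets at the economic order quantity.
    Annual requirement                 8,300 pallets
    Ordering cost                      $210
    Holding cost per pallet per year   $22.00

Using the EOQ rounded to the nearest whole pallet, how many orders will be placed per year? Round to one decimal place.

20.9 orders per year

EOQ = √(2DS/H) = √(2 × 8,300 × 210 / 22)
    = √(158,454.55) ≈ 398.06 → Q = 398
Orders per year = D/Q = 8,300 / 398 = 20.854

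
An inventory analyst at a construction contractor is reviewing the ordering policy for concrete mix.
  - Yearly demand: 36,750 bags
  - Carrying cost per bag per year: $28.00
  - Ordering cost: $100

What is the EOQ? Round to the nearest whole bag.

512 bags

Q* = √(2·D·S / H) = √(2·36,750·100 / 28) = √262,500.0 ≈ 512.35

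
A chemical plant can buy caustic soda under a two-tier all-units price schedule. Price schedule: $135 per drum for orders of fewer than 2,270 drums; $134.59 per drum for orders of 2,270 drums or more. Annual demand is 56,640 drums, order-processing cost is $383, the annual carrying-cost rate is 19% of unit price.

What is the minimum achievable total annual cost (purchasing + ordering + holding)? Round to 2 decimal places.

$7,661,758.37

H₁ = 19%×$135 = $25.6500;  H₂ = 19%×$134.59 = $25.5721
EOQ₁ = √(2×56,640×383/25.6500) = 1,300.57  (< 2,270, feasible at tier 1)
EOQ₂ = √(2×56,640×383/25.5721) = 1,302.55  (< 2,270 → use Q = 2,270 at tier-2 price)
TC(tier 1 (EOQ₁), Q≈1,300.6) = $7,679,759.51
TC(tier 2, Q≈2,270.0) = $7,661,758.37
Minimum at tier 2: $7,661,758.37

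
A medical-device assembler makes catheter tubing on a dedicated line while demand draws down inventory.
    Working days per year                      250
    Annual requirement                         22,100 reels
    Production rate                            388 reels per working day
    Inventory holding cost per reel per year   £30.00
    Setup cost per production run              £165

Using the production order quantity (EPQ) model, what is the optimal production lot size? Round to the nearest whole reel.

d = 22,100/250 = 88.4000 reels/day;  effective holding cost H(1 − d/p) = 30·(1 − 88.4000/388) = 23.16495
Q* = √(2DS / H_eff) = √(2·22,100·165 / 23.16495) ≈ 561.10

561 reels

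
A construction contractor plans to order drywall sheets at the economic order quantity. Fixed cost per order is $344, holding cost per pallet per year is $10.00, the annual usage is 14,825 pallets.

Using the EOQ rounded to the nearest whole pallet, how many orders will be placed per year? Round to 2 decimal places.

2DS/H = 2·14,825·344/10 = 1,019,960.00
EOQ = √1,019,960.00 ≈ 1,009.93 → Q = 1,010
N = D/Q = 14,825/1,010 ≈ 14.678 orders/yr

14.68 orders per year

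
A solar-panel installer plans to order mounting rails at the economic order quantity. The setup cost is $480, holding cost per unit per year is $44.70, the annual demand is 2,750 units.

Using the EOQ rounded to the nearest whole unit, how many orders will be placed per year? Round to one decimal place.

11.3 orders per year

Q* = √(2·D·S / H) = √(2·2,750·480 / 44.7) = √59,060.4 ≈ 243.02 → Q = 243
Orders per year = D/Q = 2,750 / 243 = 11.317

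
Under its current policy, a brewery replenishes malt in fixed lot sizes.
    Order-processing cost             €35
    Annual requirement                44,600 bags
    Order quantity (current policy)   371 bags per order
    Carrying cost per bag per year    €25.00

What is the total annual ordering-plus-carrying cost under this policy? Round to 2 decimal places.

€8,845.05

Ordering: D/Q × S = 44,600/371 × €35 = €4,207.55
Holding:  Q/2 × H = 371/2 × €25 = €4,637.50
Total = €4,207.55 + €4,637.50 = €8,845.05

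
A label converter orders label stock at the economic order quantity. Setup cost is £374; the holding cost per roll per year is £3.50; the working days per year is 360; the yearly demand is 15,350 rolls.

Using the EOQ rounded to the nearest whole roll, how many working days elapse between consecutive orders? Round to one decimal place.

42.5 days

Q* = √(2·D·S / H) = √(2·15,350·374 / 3.5) = √3,280,514.3 ≈ 1,811.22 → Q = 1,811 rolls
T = Q/D × 360 days = 1,811/15,350 × 360 = 42.473 days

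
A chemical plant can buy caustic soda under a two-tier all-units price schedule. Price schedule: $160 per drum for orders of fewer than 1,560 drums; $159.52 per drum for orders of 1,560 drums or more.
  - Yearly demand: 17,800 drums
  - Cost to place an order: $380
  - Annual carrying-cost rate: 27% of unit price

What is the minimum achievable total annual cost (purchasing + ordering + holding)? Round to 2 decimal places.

$2,872,174.57

H₁ = 27%×$160 = $43.2000;  H₂ = 27%×$159.52 = $43.0704
EOQ₁ = √(2×17,800×380/43.2000) = 559.60  (< 1,560, feasible at tier 1)
EOQ₂ = √(2×17,800×380/43.0704) = 560.44  (< 1,560 → use Q = 1,560 at tier-2 price)
TC(tier 1 (EOQ₁), Q≈559.6) = $2,872,174.57
TC(tier 2, Q≈1,560.0) = $2,877,386.81
Minimum at tier 1 (EOQ₁): $2,872,174.57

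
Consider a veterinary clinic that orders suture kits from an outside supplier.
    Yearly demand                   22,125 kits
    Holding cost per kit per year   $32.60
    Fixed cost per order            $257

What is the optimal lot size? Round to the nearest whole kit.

591 kits

Optimal lot size Q* = (2 × 22,125 × $257 / $32.6)^½ ≈ 590.63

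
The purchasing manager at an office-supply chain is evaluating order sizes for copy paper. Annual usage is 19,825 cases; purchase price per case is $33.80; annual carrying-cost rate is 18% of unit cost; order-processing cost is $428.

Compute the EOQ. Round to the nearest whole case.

1,670 cases

Holding cost per case per year: H = 18% × $33.8 = $6.0840
EOQ = √(2DS/H) = √(2 × 19,825 × 428 / 6.084)
    = √(2,789,316.24) ≈ 1,670.12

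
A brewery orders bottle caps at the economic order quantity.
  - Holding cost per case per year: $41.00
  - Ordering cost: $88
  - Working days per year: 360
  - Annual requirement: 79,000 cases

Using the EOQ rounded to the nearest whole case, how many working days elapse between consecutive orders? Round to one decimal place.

2.7 days

2DS/H = 2·79,000·88/41 = 339,121.95
EOQ = √339,121.95 ≈ 582.34 → Q = 582 cases
Days between orders = 360 / (D/Q) = 360 / 135.739 ≈ 2.652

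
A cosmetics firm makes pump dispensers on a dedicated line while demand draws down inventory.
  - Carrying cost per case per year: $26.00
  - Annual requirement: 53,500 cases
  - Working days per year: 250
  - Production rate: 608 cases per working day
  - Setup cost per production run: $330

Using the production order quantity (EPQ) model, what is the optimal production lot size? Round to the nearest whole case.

1,448 cases

d = 53,500/250 = 214.0000 cases/day;  effective holding cost H(1 − d/p) = 26·(1 − 214.0000/608) = 16.84868
Q* = √(2DS / H_eff) = √(2·53,500·330 / 16.84868) ≈ 1,447.66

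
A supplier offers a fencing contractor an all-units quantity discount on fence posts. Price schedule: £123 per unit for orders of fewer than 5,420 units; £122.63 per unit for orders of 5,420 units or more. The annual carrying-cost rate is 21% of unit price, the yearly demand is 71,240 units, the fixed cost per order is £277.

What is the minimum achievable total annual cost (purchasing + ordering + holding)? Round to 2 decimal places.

H₁ = 21%×£123 = £25.8300;  H₂ = 21%×£122.63 = £25.7523
EOQ₁ = √(2×71,240×277/25.8300) = 1,236.10  (< 5,420, feasible at tier 1)
EOQ₂ = √(2×71,240×277/25.7523) = 1,237.97  (< 5,420 → use Q = 5,420 at tier-2 price)
TC(tier 1 (EOQ₁), Q≈1,236.1) = £8,794,448.54
TC(tier 2, Q≈5,420.0) = £8,809,590.80
Minimum at tier 1 (EOQ₁): £8,794,448.54

£8,794,448.54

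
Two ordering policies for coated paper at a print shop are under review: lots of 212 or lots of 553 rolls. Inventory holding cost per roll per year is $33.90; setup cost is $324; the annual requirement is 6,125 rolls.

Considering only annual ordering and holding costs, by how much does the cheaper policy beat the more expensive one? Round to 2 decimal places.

$7.71

For each Q, cost = (D/Q)·S + (Q/2)·H.
TC(212) = (6,125/212)×324 + (212/2)×33.9 = $12,954.25
TC(553) = (6,125/553)×324 + (553/2)×33.9 = $12,961.96
|ΔTC| = |$12,954.25 − $12,961.96| = $7.71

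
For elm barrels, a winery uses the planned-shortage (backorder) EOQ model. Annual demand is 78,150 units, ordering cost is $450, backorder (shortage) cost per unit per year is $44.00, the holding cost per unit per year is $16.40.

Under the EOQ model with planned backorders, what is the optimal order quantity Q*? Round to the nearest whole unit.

2,426 units

Basic EOQ = √(2·78,150·450/16.4) = 2,070.922
Backorder adjustment √((H+b)/b) = √((16.4+44)/44) = 1.1716
Q* = 2,070.922 × 1.1716 ≈ 2,426.36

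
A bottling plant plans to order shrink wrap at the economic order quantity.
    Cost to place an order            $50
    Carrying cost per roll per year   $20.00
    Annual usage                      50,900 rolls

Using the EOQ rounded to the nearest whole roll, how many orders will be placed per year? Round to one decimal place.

101.0 orders per year

Optimal lot size Q* = (2 × 50,900 × $50 / $20)^½ ≈ 504.48 → Q = 504
Orders per year = D/Q = 50,900 / 504 = 100.992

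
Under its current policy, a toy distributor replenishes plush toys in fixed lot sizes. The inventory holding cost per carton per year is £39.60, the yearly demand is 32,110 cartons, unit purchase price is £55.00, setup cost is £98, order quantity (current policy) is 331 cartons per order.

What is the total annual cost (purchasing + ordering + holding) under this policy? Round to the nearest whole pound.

Annual ordering cost = (D/Q)·S = (32,110/331) × 98 = £9,506.89
Annual holding cost  = (Q/2)·H = (331/2) × 39.6 = £6,553.80
Purchase cost = D·C = 32,110 × 55 = £1,766,050.00
Total = £9,506.89 + £6,553.80 + £1,766,050.00 = £1,782,110.69

£1,782,111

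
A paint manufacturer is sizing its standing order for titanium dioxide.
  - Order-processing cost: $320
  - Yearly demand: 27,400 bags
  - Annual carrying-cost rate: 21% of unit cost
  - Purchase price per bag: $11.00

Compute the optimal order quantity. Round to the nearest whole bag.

H = i·C = 0.21 × $11 = $2.3100 per bag-year
Optimal lot size Q* = (2 × 27,400 × $320 / $2.31)^½ ≈ 2,755.24

2,755 bags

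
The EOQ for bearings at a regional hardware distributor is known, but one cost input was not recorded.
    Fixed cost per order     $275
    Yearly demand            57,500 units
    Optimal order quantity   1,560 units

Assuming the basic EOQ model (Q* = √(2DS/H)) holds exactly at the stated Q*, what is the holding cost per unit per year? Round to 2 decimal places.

Since Q* = (2DS/H)^½, squaring gives Q*²·H = 2DS.
H = 2DS / Q² = 2 × 57,500 × 275 / 1,560² = 12.9952

$13.00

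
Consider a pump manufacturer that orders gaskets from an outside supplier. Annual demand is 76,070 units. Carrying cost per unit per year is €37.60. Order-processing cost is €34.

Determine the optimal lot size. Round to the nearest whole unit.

Optimal lot size Q* = (2 × 76,070 × €34 / €37.6)^½ ≈ 370.91

371 units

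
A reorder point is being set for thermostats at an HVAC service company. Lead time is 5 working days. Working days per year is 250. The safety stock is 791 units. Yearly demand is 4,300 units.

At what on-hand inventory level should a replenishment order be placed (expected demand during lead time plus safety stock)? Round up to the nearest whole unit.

877 units

Daily demand d = 4,300 / 250 = 17.200 units/day
Demand during lead time = 17.200 × 5 = 86.00
Reorder point = 86.00 + 791 = 877.00 → round up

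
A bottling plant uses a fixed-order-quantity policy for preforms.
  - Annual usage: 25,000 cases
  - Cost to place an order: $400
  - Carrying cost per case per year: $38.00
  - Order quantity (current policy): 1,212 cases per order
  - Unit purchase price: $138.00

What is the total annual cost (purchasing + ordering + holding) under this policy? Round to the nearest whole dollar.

Ordering: D/Q × S = 25,000/1,212 × $400 = $8,250.83
Holding:  Q/2 × H = 1,212/2 × $38 = $23,028.00
Purchase cost = D·C = 25,000 × 138 = $3,450,000.00
Total = $8,250.83 + $23,028.00 + $3,450,000.00 = $3,481,278.83

$3,481,279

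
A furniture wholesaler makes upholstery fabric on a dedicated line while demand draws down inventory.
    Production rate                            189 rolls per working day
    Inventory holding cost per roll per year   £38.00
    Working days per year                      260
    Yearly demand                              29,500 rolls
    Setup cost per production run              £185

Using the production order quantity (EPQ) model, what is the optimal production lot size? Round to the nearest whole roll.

d = 29,500/260 = 113.4615 rolls/day;  effective holding cost H(1 − d/p) = 38·(1 − 113.4615/189) = 15.18763
Q* = √(2DS / H_eff) = √(2·29,500·185 / 15.18763) ≈ 847.75

848 rolls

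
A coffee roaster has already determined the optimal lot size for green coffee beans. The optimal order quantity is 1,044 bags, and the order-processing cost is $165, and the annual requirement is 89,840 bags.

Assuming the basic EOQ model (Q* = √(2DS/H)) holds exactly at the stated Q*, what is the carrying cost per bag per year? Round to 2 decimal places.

$27.20

Since Q* = (2DS/H)^½, squaring gives Q*²·H = 2DS.
H = 2DS / Q² = 2 × 89,840 × 165 / 1,044² = 27.2009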